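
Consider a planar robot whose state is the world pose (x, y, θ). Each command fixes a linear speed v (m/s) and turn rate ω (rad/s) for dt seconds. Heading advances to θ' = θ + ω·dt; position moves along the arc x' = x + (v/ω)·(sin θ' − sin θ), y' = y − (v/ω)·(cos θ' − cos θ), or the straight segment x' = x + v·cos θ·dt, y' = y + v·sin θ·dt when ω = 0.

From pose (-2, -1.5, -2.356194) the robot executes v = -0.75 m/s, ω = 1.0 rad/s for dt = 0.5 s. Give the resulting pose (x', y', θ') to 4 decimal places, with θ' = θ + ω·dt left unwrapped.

(-1.8107, -1.1808, -1.8562)

θ' = -2.3562 + 1.0·0.5 = -1.8562
R = v/ω = -0.75/1.0 = -0.7500
x' = -2 + -0.7500·(sin -1.8562 − sin -2.3562) = -1.8107
y' = -1.5 − -0.7500·(cos -1.8562 − cos -2.3562) = -1.1808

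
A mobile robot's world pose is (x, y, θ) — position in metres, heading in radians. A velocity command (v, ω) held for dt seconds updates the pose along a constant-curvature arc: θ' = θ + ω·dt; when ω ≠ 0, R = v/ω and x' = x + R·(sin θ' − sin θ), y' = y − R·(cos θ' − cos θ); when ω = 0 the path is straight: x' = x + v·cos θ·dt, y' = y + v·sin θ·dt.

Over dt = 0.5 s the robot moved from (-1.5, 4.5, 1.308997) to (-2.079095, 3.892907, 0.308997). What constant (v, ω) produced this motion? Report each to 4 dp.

v = -1.7500, ω = -2.0000

Δθ = 0.308997 − 1.308997 = -1.000000
ω = Δθ/dt = -1.000000/0.5 = -2.0000
R = −Δy/(cos θ' − cos θ) = 0.8750
v = R·ω = 0.8750·-2.0000 = -1.7500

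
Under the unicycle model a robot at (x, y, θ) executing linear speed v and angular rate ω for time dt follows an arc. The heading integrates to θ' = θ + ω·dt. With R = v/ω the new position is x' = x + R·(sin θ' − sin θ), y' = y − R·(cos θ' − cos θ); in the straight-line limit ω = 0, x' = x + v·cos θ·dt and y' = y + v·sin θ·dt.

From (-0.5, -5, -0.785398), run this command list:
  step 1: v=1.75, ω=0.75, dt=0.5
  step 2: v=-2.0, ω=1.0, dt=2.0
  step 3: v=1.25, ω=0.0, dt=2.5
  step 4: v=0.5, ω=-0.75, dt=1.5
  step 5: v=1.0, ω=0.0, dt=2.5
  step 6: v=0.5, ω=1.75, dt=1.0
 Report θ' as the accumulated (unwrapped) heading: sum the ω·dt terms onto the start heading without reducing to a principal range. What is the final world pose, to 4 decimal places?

(0.0660, -2.0811, 2.2146)

step 1: θ'=-0.4104 (R=2.3333) → pose (0.2190, -5.4897, -0.4104)
step 2: θ'=1.5896 (R=-2.0000) → pose (-2.5786, -7.3612, 1.5896)
step 3: θ'=1.5896 (straight) → pose (-2.6374, -4.2367, 1.5896)
step 4: θ'=0.4646 (R=-0.6667) → pose (-2.2695, -3.6282, 0.4646)
step 5: θ'=0.4646 (straight) → pose (-0.0345, -2.5080, 0.4646)
step 6: θ'=2.2146 (R=0.2857) → pose (0.0660, -2.0811, 2.2146)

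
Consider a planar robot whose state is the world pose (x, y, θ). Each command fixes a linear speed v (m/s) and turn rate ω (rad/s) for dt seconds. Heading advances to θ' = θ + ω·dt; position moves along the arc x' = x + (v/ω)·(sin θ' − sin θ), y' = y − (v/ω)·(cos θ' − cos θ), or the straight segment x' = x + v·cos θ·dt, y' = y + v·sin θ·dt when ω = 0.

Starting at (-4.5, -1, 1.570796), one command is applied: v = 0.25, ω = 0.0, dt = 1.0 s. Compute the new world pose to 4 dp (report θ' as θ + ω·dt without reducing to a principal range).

θ' = 1.5708 + 0.0·1.0 = 1.5708
ω = 0 → straight: x' = -4.5 + 0.25·cos(1.5708)·1.0 = -4.5000
y' = -1 + 0.25·sin(1.5708)·1.0 = -0.7500

(-4.5000, -0.7500, 1.5708)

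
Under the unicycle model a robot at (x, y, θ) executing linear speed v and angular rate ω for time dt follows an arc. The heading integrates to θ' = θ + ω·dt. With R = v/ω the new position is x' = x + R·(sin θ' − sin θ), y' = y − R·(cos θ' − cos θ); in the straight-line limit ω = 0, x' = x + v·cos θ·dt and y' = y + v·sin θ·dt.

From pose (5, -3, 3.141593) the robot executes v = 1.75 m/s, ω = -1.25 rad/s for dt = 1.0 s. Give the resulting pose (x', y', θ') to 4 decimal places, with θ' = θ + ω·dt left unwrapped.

(3.6714, -2.0415, 1.8916)

θ' = 3.1416 + -1.25·1.0 = 1.8916
R = v/ω = 1.75/-1.25 = -1.4000
x' = 5 + -1.4000·(sin 1.8916 − sin 3.1416) = 3.6714
y' = -3 − -1.4000·(cos 1.8916 − cos 3.1416) = -2.0415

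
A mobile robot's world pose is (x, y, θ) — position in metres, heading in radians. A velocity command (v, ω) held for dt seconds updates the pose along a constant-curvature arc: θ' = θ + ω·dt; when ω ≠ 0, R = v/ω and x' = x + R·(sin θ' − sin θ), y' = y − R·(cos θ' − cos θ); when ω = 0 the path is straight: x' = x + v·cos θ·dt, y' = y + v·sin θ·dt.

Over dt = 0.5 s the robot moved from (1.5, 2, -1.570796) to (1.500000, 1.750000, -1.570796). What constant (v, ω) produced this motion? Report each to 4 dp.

v = 0.5000, ω = 0.0000

Δθ = -1.570796 − -1.570796 = 0.000000
ω = Δθ/dt = 0.000000/0.5 = 0.0000
ω = 0 → v = (Δx·cos θ + Δy·sin θ)/dt = 0.5000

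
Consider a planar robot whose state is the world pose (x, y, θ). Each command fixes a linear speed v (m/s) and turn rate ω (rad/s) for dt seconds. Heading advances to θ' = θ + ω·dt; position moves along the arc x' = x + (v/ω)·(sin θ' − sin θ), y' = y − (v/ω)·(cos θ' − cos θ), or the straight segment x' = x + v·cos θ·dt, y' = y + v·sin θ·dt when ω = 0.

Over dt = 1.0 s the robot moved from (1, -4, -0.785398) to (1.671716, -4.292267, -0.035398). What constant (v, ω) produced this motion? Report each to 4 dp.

v = 0.7500, ω = 0.7500

Δθ = -0.035398 − -0.785398 = 0.750000
ω = Δθ/dt = 0.750000/1.0 = 0.7500
R = Δx/(sin θ' − sin θ) = 1.0000
v = R·ω = 1.0000·0.7500 = 0.7500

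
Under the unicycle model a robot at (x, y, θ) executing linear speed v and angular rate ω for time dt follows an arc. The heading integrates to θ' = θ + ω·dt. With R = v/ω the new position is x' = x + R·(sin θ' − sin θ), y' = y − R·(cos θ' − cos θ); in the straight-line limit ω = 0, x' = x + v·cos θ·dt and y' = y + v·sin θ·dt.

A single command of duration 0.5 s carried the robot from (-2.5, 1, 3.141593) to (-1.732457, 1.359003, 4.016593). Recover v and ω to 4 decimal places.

v = -1.7500, ω = 1.7500

Δθ = 4.016593 − 3.141593 = 0.875000
ω = Δθ/dt = 0.875000/0.5 = 1.7500
R = Δx/(sin θ' − sin θ) = -1.0000
v = R·ω = -1.0000·1.7500 = -1.7500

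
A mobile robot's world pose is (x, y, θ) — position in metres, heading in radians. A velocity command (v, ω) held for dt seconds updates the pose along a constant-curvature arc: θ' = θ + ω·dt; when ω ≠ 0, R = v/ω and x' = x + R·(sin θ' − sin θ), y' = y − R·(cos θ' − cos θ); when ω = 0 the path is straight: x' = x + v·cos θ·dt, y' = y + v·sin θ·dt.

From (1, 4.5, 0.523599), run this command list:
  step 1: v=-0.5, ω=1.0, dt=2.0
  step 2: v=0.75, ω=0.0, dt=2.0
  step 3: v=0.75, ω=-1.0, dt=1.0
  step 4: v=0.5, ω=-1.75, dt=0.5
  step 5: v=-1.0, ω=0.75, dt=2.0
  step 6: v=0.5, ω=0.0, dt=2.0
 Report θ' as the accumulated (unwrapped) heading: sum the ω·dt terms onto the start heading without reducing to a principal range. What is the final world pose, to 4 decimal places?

step 1: θ'=2.5236 (R=-0.5000) → pose (0.9603, 3.6595, 2.5236)
step 2: θ'=2.5236 (straight) → pose (-0.2623, 4.5286, 2.5236)
step 3: θ'=1.5236 (R=-0.7500) → pose (-0.5769, 5.1752, 1.5236)
step 4: θ'=0.6486 (R=-0.2857) → pose (-0.4641, 5.3894, 0.6486)
step 5: θ'=2.1486 (R=-1.3333) → pose (-0.7755, 3.5986, 2.1486)
step 6: θ'=2.1486 (straight) → pose (-1.3217, 4.4363, 2.1486)

(-1.3217, 4.4363, 2.1486)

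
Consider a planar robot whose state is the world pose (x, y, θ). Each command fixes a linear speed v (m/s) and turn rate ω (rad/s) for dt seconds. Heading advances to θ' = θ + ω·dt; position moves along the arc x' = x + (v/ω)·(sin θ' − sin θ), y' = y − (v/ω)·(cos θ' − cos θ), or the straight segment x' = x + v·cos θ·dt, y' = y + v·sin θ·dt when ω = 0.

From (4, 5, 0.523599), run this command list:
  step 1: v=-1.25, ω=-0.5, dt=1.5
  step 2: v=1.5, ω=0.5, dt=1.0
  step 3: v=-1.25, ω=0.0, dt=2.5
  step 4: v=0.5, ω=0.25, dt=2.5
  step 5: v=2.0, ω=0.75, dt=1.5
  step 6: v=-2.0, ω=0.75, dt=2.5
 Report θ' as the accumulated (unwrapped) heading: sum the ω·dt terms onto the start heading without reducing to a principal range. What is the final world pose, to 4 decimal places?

step 1: θ'=-0.2264 (R=2.5000) → pose (2.1888, 4.7289, -0.2264)
step 2: θ'=0.2736 (R=3.0000) → pose (3.6728, 4.7639, 0.2736)
step 3: θ'=0.2736 (straight) → pose (0.6641, 3.9195, 0.2736)
step 4: θ'=0.8986 (R=2.0000) → pose (1.6886, 4.5997, 0.8986)
step 5: θ'=2.0236 (R=2.6667) → pose (2.0000, 7.4269, 2.0236)
step 6: θ'=3.8986 (R=-2.6667) → pose (6.2292, 6.6551, 3.8986)

(6.2292, 6.6551, 3.8986)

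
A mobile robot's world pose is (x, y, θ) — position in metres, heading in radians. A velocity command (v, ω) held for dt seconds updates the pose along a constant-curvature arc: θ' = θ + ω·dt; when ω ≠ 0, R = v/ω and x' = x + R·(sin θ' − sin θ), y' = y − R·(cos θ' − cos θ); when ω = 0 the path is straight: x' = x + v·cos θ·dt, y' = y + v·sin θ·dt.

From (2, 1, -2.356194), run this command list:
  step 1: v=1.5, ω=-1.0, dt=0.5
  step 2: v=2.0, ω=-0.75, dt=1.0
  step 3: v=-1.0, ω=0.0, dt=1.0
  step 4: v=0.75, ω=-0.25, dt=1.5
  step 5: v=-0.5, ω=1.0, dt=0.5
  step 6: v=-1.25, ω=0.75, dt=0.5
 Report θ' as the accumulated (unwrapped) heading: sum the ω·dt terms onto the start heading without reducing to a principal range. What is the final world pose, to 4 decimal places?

step 1: θ'=-2.8562 (R=-1.5000) → pose (1.3616, 0.6213, -2.8562)
step 2: θ'=-3.6062 (R=-2.6667) → pose (-0.5840, 0.7961, -3.6062)
step 3: θ'=-3.6062 (straight) → pose (0.3100, 0.3481, -3.6062)
step 4: θ'=-3.9812 (R=-3.0000) → pose (-0.5789, 1.0268, -3.9812)
step 5: θ'=-3.4812 (R=-0.5000) → pose (-0.3733, 0.8892, -3.4812)
step 6: θ'=-3.1062 (R=-1.6667) → pose (0.2409, 0.7951, -3.1062)

(0.2409, 0.7951, -3.1062)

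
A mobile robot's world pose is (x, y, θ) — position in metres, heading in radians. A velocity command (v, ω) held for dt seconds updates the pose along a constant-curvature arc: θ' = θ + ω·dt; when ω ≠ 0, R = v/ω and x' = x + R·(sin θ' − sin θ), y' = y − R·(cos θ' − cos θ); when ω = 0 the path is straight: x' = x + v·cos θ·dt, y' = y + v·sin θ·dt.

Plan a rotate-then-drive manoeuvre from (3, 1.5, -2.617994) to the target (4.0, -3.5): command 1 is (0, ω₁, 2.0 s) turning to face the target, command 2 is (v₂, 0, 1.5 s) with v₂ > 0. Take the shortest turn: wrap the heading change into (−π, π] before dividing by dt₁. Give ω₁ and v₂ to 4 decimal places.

ω₁ = 0.6223, v₂ = 3.3993

heading to target = atan2(-3.5−1.5, 4−3) = -1.3734
Δθ = wrap(-1.3734 − -2.6180) = 1.2446; ω₁ = Δθ/dt₁ = 0.6223
distance = √((4−3)² + (-3.5−1.5)²) = 5.0990; v₂ = distance/dt₂ = 3.3993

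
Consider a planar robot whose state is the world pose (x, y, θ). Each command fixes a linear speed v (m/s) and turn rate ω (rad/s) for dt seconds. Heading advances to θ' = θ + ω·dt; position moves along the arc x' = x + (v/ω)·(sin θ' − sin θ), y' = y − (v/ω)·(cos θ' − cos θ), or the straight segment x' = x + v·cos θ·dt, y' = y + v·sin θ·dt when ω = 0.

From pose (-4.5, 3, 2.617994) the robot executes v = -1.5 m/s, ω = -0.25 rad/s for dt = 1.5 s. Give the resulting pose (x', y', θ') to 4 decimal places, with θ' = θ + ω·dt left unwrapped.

θ' = 2.6180 + -0.25·1.5 = 2.2430
R = v/ω = -1.5/-0.25 = 6.0000
x' = -4.5 + 6.0000·(sin 2.2430 − sin 2.6180) = -2.8053
y' = 3 − 6.0000·(cos 2.2430 − cos 2.6180) = 1.5401

(-2.8053, 1.5401, 2.2430)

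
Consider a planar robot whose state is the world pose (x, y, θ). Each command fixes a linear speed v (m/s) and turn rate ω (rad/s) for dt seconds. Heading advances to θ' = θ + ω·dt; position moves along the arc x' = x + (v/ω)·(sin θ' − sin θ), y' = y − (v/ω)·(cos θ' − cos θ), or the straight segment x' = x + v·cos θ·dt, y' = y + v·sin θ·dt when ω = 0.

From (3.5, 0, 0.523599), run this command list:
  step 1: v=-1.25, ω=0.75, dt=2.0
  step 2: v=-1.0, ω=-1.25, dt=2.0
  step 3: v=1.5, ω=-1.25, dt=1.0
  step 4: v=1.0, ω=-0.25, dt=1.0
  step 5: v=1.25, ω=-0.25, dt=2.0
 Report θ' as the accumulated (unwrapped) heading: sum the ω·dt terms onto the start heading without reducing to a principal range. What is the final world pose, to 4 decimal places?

step 1: θ'=2.0236 (R=-1.6667) → pose (2.8346, -2.1725, 2.0236)
step 2: θ'=-0.4764 (R=0.8000) → pose (1.7484, -3.2334, -0.4764)
step 3: θ'=-1.7264 (R=-1.2000) → pose (2.3836, -4.4858, -1.7264)
step 4: θ'=-1.9764 (R=-4.0000) → pose (2.1074, -5.4442, -1.9764)
step 5: θ'=-2.4764 (R=-5.0000) → pose (0.5991, -7.4053, -2.4764)

(0.5991, -7.4053, -2.4764)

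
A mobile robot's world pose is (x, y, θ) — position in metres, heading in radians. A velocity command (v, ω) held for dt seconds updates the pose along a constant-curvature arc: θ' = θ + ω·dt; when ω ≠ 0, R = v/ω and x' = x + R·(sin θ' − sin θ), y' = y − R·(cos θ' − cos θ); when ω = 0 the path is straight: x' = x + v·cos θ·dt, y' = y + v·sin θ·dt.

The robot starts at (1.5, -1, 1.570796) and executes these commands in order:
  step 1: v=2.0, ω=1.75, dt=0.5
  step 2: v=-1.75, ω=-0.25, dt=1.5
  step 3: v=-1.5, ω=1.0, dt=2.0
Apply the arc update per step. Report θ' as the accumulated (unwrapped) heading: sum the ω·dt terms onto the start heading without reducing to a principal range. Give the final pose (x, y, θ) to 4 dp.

(5.2639, -2.3182, 4.0708)

step 1: θ'=2.4458 (R=1.1429) → pose (1.0897, -0.1228, 2.4458)
step 2: θ'=2.0708 (R=7.0000) → pose (2.7458, -2.1396, 2.0708)
step 3: θ'=4.0708 (R=-1.5000) → pose (5.2639, -2.3182, 4.0708)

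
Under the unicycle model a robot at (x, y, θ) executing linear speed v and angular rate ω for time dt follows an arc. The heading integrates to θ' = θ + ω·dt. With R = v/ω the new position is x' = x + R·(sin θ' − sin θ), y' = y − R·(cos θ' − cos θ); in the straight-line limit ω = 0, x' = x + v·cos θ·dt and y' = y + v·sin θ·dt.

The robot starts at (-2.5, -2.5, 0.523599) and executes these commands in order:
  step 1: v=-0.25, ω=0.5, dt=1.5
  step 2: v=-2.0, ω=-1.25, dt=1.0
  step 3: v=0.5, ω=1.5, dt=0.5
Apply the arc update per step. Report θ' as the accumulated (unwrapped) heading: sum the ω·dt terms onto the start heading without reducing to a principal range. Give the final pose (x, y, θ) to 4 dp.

(-3.9951, -3.8228, 0.7736)

step 1: θ'=1.2736 (R=-0.5000) → pose (-2.7281, -2.7866, 1.2736)
step 2: θ'=0.0236 (R=1.6000) → pose (-4.2202, -3.9176, 0.0236)
step 3: θ'=0.7736 (R=0.3333) → pose (-3.9951, -3.8228, 0.7736)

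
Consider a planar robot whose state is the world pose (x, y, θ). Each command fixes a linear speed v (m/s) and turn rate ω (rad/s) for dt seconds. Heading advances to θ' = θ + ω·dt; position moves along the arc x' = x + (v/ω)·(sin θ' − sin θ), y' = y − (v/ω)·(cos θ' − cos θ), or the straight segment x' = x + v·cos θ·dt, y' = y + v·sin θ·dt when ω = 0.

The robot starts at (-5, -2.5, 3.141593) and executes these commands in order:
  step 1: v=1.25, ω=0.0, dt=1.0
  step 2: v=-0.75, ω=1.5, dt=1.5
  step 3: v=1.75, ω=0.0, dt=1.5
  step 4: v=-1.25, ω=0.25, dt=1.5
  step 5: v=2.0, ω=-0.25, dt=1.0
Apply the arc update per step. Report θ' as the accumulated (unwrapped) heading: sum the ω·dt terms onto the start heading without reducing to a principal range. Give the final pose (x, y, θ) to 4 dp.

step 1: θ'=3.1416 (straight) → pose (-6.2500, -2.5000, 3.1416)
step 2: θ'=5.3916 (R=-0.5000) → pose (-5.8610, -1.6859, 5.3916)
step 3: θ'=5.3916 (straight) → pose (-4.2120, -3.7284, 5.3916)
step 4: θ'=5.7666 (R=-5.0000) → pose (-5.6328, -2.5217, 5.7666)
step 5: θ'=5.5166 (R=-8.0000) → pose (-4.0347, -3.7155, 5.5166)

(-4.0347, -3.7155, 5.5166)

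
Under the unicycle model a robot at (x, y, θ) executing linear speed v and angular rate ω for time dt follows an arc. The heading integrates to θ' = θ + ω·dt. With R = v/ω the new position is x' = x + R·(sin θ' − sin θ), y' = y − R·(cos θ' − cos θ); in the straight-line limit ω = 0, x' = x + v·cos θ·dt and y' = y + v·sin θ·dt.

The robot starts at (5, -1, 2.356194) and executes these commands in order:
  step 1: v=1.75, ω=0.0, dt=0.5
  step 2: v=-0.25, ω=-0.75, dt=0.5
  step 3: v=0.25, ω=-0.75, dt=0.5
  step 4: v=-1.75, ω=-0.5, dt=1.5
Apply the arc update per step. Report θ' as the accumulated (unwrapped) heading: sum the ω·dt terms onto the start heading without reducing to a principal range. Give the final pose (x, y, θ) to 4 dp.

(3.5697, -2.7803, 0.8562)

step 1: θ'=2.3562 (straight) → pose (4.3813, -0.3813, 2.3562)
step 2: θ'=1.9812 (R=0.3333) → pose (4.4512, -0.4840, 1.9812)
step 3: θ'=1.6062 (R=-0.3333) → pose (4.4238, -0.3628, 1.6062)
step 4: θ'=0.8562 (R=3.5000) → pose (3.5697, -2.7803, 0.8562)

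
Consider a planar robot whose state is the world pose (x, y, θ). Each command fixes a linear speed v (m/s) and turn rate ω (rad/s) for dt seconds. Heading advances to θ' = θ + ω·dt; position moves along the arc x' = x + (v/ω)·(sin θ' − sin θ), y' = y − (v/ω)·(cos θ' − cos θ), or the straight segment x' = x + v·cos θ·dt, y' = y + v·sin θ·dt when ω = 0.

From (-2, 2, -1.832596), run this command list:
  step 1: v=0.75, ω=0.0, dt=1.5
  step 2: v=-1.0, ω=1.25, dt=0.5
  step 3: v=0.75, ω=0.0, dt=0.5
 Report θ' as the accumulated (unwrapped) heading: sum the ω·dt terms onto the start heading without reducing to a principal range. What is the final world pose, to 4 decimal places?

(-2.1829, 1.0541, -1.2076)

step 1: θ'=-1.8326 (straight) → pose (-2.2912, 0.9133, -1.8326)
step 2: θ'=-1.2076 (R=-0.8000) → pose (-2.3161, 1.4046, -1.2076)
step 3: θ'=-1.2076 (straight) → pose (-2.1829, 1.0541, -1.2076)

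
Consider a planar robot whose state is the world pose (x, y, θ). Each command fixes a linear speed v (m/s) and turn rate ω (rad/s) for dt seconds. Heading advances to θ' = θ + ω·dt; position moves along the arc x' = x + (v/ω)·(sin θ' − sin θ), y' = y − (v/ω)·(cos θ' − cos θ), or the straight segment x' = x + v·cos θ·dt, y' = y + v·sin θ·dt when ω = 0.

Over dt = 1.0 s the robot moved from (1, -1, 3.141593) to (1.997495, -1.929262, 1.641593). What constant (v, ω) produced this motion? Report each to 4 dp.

v = -1.5000, ω = -1.5000

Δθ = 1.641593 − 3.141593 = -1.500000
ω = Δθ/dt = -1.500000/1.0 = -1.5000
R = Δx/(sin θ' − sin θ) = 1.0000
v = R·ω = 1.0000·-1.5000 = -1.5000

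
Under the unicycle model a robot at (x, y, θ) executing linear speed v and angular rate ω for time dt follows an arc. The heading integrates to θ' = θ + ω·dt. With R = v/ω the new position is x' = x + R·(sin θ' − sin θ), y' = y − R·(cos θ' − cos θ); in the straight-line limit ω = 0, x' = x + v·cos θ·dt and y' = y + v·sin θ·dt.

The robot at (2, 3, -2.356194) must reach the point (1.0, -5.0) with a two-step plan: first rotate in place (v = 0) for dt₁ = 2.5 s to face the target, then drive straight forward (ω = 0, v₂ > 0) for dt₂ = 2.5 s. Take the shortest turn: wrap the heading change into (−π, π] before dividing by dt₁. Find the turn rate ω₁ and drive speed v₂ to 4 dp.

ω₁ = 0.2644, v₂ = 3.2249

heading to target = atan2(-5−3, 1−2) = -1.6952
Δθ = wrap(-1.6952 − -2.3562) = 0.6610; ω₁ = Δθ/dt₁ = 0.2644
distance = √((1−2)² + (-5−3)²) = 8.0623; v₂ = distance/dt₂ = 3.2249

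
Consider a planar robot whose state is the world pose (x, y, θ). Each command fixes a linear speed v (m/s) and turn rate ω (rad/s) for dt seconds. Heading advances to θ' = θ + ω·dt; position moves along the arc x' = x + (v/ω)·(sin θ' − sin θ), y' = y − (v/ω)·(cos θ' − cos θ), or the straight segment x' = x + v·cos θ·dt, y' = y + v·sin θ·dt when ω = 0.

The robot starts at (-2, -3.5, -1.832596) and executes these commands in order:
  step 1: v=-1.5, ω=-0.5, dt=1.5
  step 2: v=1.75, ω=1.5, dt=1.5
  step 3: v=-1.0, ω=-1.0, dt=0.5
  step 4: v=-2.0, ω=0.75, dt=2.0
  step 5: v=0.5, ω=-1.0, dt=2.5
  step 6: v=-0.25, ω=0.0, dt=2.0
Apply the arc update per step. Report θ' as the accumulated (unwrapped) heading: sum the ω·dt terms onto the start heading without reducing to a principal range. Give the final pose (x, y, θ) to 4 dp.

step 1: θ'=-2.5826 (R=3.0000) → pose (-0.6932, -1.7331, -2.5826)
step 2: θ'=-0.3326 (R=1.1667) → pose (-0.4554, -3.8249, -0.3326)
step 3: θ'=-0.8326 (R=1.0000) → pose (-0.8686, -3.5527, -0.8326)
step 4: θ'=0.6674 (R=-2.6667) → pose (-4.4916, -3.2527, 0.6674)
step 5: θ'=-1.8326 (R=-0.5000) → pose (-3.6992, -3.7749, -1.8326)
step 6: θ'=-1.8326 (straight) → pose (-3.5698, -3.2919, -1.8326)

(-3.5698, -3.2919, -1.8326)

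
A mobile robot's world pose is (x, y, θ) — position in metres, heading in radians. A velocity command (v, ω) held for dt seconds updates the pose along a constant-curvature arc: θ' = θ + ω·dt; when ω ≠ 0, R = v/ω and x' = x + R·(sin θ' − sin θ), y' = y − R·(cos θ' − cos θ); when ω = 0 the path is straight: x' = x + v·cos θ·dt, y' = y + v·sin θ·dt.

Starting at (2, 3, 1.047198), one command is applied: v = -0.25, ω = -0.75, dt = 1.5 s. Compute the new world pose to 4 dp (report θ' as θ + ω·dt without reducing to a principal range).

θ' = 1.0472 + -0.75·1.5 = -0.0778
R = v/ω = -0.25/-0.75 = 0.3333
x' = 2 + 0.3333·(sin -0.0778 − sin 1.0472) = 1.6854
y' = 3 − 0.3333·(cos -0.0778 − cos 1.0472) = 2.8343

(1.6854, 2.8343, -0.0778)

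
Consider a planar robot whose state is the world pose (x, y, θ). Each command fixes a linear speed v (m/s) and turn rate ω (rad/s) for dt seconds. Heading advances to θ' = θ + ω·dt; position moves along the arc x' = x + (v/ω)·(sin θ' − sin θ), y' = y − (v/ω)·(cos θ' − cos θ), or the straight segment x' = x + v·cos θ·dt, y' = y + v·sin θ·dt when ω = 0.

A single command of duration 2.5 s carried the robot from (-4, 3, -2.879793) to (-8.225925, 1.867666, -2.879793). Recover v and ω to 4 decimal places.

v = 1.7500, ω = 0.0000

Δθ = -2.879793 − -2.879793 = 0.000000
ω = Δθ/dt = 0.000000/2.5 = 0.0000
ω = 0 → v = (Δx·cos θ + Δy·sin θ)/dt = 1.7500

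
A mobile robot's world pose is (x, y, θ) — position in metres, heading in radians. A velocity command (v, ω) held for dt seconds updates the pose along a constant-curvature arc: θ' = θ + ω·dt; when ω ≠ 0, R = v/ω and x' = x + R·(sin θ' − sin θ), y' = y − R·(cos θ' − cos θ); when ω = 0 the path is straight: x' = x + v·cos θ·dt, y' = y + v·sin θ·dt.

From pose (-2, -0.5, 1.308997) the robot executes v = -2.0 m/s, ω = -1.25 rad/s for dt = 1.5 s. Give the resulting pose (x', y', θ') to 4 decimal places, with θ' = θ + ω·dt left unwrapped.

(-4.4035, -1.4364, -0.5660)

θ' = 1.3090 + -1.25·1.5 = -0.5660
R = v/ω = -2.0/-1.25 = 1.6000
x' = -2 + 1.6000·(sin -0.5660 − sin 1.3090) = -4.4035
y' = -0.5 − 1.6000·(cos -0.5660 − cos 1.3090) = -1.4364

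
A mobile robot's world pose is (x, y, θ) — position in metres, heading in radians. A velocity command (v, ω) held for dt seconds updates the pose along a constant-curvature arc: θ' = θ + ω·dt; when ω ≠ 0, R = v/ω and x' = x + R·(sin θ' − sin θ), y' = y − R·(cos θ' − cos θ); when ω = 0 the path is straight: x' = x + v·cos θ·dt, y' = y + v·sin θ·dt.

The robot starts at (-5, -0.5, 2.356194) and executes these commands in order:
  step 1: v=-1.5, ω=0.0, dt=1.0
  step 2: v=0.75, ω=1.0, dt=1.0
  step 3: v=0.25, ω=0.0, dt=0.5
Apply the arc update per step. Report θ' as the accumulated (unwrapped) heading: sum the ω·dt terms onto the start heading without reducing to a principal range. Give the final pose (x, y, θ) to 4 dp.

step 1: θ'=2.3562 (straight) → pose (-3.9393, -1.5607, 2.3562)
step 2: θ'=3.3562 (R=0.7500) → pose (-4.6294, -1.3582, 3.3562)
step 3: θ'=3.3562 (straight) → pose (-4.7515, -1.3848, 3.3562)

(-4.7515, -1.3848, 3.3562)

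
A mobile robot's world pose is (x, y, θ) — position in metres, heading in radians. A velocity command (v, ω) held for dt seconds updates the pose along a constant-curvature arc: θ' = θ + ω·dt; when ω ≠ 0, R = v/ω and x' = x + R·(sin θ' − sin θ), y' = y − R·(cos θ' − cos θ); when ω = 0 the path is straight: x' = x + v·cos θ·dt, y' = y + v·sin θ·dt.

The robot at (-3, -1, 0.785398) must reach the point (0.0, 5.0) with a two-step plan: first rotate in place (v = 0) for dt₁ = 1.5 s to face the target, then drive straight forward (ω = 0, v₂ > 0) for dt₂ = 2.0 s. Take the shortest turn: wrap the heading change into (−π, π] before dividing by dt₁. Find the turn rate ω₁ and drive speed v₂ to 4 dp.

ω₁ = 0.2145, v₂ = 3.3541

heading to target = atan2(5−-1, 0−-3) = 1.1071
Δθ = wrap(1.1071 − 0.7854) = 0.3218; ω₁ = Δθ/dt₁ = 0.2145
distance = √((0−-3)² + (5−-1)²) = 6.7082; v₂ = distance/dt₂ = 3.3541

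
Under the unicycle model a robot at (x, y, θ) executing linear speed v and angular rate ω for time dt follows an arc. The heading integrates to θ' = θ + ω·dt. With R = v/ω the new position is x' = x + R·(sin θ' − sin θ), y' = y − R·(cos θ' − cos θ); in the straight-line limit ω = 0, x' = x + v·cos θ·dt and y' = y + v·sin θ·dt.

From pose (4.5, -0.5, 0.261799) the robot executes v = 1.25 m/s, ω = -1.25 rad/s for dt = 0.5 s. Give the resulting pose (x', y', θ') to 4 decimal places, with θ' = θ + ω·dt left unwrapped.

(5.1141, -0.5312, -0.3632)

θ' = 0.2618 + -1.25·0.5 = -0.3632
R = v/ω = 1.25/-1.25 = -1.0000
x' = 4.5 + -1.0000·(sin -0.3632 − sin 0.2618) = 5.1141
y' = -0.5 − -1.0000·(cos -0.3632 − cos 0.2618) = -0.5312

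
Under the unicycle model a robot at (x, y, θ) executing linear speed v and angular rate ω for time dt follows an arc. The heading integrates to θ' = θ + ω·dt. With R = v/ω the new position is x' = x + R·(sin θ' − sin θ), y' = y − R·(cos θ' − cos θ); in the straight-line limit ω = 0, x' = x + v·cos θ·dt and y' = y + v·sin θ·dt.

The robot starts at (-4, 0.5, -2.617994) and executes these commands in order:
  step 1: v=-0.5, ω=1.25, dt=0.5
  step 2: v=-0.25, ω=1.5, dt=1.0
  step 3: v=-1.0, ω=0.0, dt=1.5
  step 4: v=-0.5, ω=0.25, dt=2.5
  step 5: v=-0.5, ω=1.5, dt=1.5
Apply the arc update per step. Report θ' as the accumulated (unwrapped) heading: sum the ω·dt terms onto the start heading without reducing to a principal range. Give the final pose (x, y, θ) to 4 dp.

step 1: θ'=-1.9930 (R=-0.4000) → pose (-3.8351, 0.6825, -1.9930)
step 2: θ'=-0.4930 (R=-0.1667) → pose (-3.9083, 0.8976, -0.4930)
step 3: θ'=-0.4930 (straight) → pose (-5.2297, 1.6075, -0.4930)
step 4: θ'=0.1320 (R=-2.0000) → pose (-6.4394, 1.8283, 0.1320)
step 5: θ'=2.3820 (R=-0.3333) → pose (-6.6251, 1.2561, 2.3820)

(-6.6251, 1.2561, 2.3820)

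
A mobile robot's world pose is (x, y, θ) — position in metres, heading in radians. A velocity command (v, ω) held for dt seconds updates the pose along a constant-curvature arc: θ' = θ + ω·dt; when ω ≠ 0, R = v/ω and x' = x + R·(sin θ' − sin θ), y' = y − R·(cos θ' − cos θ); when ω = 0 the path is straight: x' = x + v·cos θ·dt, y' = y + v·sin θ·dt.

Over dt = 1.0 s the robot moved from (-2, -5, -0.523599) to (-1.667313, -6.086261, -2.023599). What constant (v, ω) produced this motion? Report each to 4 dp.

Δθ = -2.023599 − -0.523599 = -1.500000
ω = Δθ/dt = -1.500000/1.0 = -1.5000
R = −Δy/(cos θ' − cos θ) = -0.8333
v = R·ω = -0.8333·-1.5000 = 1.2500

v = 1.2500, ω = -1.5000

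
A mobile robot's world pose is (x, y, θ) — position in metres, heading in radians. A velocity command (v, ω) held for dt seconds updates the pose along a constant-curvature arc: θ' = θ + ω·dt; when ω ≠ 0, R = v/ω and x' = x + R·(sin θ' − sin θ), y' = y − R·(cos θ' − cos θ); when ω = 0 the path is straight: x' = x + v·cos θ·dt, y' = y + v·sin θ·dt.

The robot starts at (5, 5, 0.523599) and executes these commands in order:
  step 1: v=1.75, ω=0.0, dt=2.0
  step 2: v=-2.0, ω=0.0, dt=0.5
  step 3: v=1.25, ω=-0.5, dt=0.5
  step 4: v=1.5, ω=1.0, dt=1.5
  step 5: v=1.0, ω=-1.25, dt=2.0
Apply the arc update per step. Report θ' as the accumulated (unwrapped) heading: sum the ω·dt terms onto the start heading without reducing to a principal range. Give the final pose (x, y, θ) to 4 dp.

step 1: θ'=0.5236 (straight) → pose (8.0311, 6.7500, 0.5236)
step 2: θ'=0.5236 (straight) → pose (7.1651, 6.2500, 0.5236)
step 3: θ'=0.2736 (R=-2.5000) → pose (7.7396, 6.4919, 0.2736)
step 4: θ'=1.7736 (R=1.5000) → pose (8.8035, 8.2383, 1.7736)
step 5: θ'=-0.7264 (R=-0.8000) → pose (10.1185, 8.9975, -0.7264)

(10.1185, 8.9975, -0.7264)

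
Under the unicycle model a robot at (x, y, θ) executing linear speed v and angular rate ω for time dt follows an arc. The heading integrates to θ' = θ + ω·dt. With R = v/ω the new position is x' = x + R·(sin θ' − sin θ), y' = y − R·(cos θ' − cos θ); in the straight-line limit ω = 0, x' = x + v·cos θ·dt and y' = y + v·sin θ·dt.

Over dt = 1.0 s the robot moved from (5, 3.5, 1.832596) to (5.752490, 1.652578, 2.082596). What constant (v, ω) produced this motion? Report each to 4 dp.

v = -2.0000, ω = 0.2500

Δθ = 2.082596 − 1.832596 = 0.250000
ω = Δθ/dt = 0.250000/1.0 = 0.2500
R = −Δy/(cos θ' − cos θ) = -8.0000
v = R·ω = -8.0000·0.2500 = -2.0000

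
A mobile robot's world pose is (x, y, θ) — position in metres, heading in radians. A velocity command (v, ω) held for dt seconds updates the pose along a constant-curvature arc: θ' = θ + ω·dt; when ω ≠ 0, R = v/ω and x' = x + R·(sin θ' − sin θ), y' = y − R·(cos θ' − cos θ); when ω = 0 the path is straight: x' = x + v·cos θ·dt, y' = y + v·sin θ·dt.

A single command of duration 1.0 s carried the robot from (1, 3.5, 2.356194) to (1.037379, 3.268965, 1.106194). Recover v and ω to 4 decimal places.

Δθ = 1.106194 − 2.356194 = -1.250000
ω = Δθ/dt = -1.250000/1.0 = -1.2500
R = −Δy/(cos θ' − cos θ) = 0.2000
v = R·ω = 0.2000·-1.2500 = -0.2500

v = -0.2500, ω = -1.2500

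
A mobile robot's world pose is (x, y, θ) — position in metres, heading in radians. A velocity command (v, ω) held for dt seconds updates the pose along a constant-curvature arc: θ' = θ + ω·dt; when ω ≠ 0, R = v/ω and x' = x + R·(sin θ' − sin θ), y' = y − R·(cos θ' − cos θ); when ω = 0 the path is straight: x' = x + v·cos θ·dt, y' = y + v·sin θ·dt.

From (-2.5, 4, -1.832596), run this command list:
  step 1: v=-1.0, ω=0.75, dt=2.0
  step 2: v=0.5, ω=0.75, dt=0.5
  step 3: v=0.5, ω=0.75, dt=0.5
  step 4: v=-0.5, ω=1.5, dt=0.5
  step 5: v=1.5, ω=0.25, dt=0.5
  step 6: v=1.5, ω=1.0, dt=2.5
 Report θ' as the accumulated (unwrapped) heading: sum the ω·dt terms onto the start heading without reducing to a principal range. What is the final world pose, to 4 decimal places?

(-5.1365, 7.7642, 3.7924)

step 1: θ'=-0.3326 (R=-1.3333) → pose (-3.3526, 5.6054, -0.3326)
step 2: θ'=0.0424 (R=0.6667) → pose (-3.1066, 5.5694, 0.0424)
step 3: θ'=0.4174 (R=0.6667) → pose (-2.8646, 5.6261, 0.4174)
step 4: θ'=1.1674 (R=-0.3333) → pose (-3.0361, 5.4522, 1.1674)
step 5: θ'=1.2924 (R=6.0000) → pose (-2.7855, 6.1586, 1.2924)
step 6: θ'=3.7924 (R=1.5000) → pose (-5.1365, 7.7642, 3.7924)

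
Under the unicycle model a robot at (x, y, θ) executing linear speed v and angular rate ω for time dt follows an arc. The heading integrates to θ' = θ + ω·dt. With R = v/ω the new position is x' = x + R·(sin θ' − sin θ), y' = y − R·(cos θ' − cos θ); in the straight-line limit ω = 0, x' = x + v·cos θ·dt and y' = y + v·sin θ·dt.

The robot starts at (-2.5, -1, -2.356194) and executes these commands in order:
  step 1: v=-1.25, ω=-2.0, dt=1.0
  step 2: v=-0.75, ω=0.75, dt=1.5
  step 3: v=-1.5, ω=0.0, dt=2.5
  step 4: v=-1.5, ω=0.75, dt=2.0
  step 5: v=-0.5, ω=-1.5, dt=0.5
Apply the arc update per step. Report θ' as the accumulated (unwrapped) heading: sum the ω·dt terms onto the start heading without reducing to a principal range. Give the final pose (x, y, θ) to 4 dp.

step 1: θ'=-4.3562 (R=0.6250) → pose (-1.4723, -1.2240, -4.3562)
step 2: θ'=-3.2312 (R=-1.0000) → pose (-0.6245, -1.8713, -3.2312)
step 3: θ'=-3.2312 (straight) → pose (3.1104, -2.2068, -3.2312)
step 4: θ'=-1.7312 (R=-2.0000) → pose (5.2637, -0.5343, -1.7312)
step 5: θ'=-2.4812 (R=0.3333) → pose (5.3883, -0.3243, -2.4812)

(5.3883, -0.3243, -2.4812)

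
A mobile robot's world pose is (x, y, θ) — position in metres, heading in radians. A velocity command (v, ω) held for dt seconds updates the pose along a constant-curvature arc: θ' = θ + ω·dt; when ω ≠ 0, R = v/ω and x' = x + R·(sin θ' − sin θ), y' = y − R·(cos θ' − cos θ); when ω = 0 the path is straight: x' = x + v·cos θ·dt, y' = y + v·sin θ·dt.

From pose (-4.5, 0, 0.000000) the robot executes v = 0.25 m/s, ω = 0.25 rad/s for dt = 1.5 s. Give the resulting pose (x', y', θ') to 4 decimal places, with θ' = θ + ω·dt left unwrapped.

θ' = 0.0000 + 0.25·1.5 = 0.3750
R = v/ω = 0.25/0.25 = 1.0000
x' = -4.5 + 1.0000·(sin 0.3750 − sin 0.0000) = -4.1337
y' = 0 − 1.0000·(cos 0.3750 − cos 0.0000) = 0.0695

(-4.1337, 0.0695, 0.3750)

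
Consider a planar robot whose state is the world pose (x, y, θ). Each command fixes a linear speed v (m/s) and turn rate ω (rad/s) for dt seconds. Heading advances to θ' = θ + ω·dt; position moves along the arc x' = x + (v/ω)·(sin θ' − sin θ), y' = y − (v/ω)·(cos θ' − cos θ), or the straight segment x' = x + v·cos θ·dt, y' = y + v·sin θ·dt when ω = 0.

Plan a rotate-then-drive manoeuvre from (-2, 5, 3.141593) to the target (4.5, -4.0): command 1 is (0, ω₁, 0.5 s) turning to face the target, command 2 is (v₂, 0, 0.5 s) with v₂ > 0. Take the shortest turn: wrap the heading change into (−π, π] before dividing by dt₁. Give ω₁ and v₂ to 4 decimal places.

heading to target = atan2(-4−5, 4.5−-2) = -0.9453
Δθ = wrap(-0.9453 − 3.1416) = 2.1963; ω₁ = Δθ/dt₁ = 4.3926
distance = √((4.5−-2)² + (-4−5)²) = 11.1018; v₂ = distance/dt₂ = 22.2036

ω₁ = 4.3926, v₂ = 22.2036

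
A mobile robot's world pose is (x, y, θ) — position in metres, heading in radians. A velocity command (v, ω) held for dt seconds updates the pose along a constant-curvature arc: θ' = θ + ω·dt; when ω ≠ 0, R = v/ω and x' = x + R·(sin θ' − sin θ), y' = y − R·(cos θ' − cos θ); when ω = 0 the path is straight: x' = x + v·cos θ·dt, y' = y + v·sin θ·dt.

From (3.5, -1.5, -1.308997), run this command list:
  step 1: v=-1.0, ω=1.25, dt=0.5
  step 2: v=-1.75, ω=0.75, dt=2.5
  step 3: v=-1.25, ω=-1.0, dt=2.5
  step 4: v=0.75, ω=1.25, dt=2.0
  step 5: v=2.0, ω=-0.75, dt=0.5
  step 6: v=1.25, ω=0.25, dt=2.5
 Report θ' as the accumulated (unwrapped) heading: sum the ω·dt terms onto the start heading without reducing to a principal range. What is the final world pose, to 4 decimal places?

step 1: θ'=-0.6840 (R=-0.8000) → pose (3.2328, -1.0870, -0.6840)
step 2: θ'=1.1910 (R=-2.3333) → pose (-0.4087, -2.0304, 1.1910)
step 3: θ'=-1.3090 (R=1.2500) → pose (-2.7770, -1.8905, -1.3090)
step 4: θ'=1.1910 (R=0.6000) → pose (-1.6402, -1.9577, 1.1910)
step 5: θ'=0.8160 (R=-2.6667) → pose (-1.1060, -1.1193, 0.8160)
step 6: θ'=1.4410 (R=5.0000) → pose (0.2098, 1.6593, 1.4410)

(0.2098, 1.6593, 1.4410)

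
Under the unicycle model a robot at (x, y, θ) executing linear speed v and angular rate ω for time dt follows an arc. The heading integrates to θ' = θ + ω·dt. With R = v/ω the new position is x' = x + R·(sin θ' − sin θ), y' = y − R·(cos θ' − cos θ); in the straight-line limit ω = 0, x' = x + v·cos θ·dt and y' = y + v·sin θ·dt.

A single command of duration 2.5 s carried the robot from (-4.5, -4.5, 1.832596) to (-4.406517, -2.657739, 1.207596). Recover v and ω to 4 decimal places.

v = 0.7500, ω = -0.2500

Δθ = 1.207596 − 1.832596 = -0.625000
ω = Δθ/dt = -0.625000/2.5 = -0.2500
R = −Δy/(cos θ' − cos θ) = -3.0000
v = R·ω = -3.0000·-0.2500 = 0.7500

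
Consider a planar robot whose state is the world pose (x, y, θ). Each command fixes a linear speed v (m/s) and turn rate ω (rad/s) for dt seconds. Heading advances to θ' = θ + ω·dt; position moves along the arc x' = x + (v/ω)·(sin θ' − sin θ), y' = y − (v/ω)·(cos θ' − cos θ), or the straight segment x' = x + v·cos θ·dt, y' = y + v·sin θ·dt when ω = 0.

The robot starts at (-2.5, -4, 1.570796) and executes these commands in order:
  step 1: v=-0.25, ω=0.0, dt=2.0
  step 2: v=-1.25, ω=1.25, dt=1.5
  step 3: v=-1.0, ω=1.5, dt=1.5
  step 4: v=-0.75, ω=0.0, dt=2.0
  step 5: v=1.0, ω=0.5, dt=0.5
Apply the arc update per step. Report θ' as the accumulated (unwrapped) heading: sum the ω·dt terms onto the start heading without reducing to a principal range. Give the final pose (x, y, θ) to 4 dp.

(-1.8330, -3.6543, 5.9458)

step 1: θ'=1.5708 (straight) → pose (-2.5000, -4.5000, 1.5708)
step 2: θ'=3.4458 (R=-1.0000) → pose (-1.2005, -5.4541, 3.4458)
step 3: θ'=5.6958 (R=-0.6667) → pose (-1.0307, -4.2631, 5.6958)
step 4: θ'=5.6958 (straight) → pose (-2.2793, -3.4318, 5.6958)
step 5: θ'=5.9458 (R=2.0000) → pose (-1.8330, -3.6543, 5.9458)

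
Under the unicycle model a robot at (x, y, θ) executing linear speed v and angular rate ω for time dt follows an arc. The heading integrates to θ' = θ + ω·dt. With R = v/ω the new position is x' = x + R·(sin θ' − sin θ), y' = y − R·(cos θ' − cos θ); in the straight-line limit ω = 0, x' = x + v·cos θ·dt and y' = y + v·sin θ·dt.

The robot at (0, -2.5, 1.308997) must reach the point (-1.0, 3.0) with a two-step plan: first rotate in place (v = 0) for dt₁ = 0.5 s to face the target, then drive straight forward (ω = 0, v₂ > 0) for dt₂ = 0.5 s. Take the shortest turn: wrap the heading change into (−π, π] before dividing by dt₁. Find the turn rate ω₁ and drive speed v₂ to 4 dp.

heading to target = atan2(3−-2.5, -1−0) = 1.7506
Δθ = wrap(1.7506 − 1.3090) = 0.4417; ω₁ = Δθ/dt₁ = 0.8833
distance = √((-1−0)² + (3−-2.5)²) = 5.5902; v₂ = distance/dt₂ = 11.1803

ω₁ = 0.8833, v₂ = 11.1803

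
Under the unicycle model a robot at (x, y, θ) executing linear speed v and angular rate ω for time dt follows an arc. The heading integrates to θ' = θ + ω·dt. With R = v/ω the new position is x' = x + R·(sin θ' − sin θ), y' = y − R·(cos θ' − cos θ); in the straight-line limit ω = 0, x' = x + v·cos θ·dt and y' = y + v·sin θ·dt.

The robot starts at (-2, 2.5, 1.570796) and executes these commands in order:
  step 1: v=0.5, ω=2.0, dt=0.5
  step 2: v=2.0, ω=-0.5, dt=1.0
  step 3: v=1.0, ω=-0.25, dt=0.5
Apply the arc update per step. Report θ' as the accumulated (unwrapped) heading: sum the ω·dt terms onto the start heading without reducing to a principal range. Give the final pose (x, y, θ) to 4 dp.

step 1: θ'=2.5708 (R=0.2500) → pose (-2.1149, 2.7104, 2.5708)
step 2: θ'=2.0708 (R=-4.0000) → pose (-3.4640, 4.1586, 2.0708)
step 3: θ'=1.9458 (R=-4.0000) → pose (-3.6757, 4.6112, 1.9458)

(-3.6757, 4.6112, 1.9458)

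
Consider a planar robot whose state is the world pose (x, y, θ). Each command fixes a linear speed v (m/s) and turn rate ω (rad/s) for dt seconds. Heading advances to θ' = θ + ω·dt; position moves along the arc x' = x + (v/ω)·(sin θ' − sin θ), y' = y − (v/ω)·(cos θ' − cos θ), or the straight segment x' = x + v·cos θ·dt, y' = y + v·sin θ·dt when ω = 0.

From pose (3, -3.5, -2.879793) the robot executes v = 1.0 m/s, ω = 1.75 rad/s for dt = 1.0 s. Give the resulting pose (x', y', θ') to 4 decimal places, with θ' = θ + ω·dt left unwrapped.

θ' = -2.8798 + 1.75·1.0 = -1.1298
R = v/ω = 1.0/1.75 = 0.5714
x' = 3 + 0.5714·(sin -1.1298 − sin -2.8798) = 2.6311
y' = -3.5 − 0.5714·(cos -1.1298 − cos -2.8798) = -4.2959

(2.6311, -4.2959, -1.1298)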